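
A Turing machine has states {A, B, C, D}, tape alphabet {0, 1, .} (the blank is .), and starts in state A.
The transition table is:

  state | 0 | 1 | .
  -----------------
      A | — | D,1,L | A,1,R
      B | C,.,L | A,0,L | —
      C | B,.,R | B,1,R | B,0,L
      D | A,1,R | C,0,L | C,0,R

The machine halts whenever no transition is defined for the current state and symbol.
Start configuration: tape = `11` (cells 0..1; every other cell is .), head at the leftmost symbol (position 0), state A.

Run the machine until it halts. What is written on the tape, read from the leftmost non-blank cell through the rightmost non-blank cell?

0010

state=A head=0 tape=...[1]1   (A,1)→(D,1,L)
state=D head=-1 tape=..[.]11   (D,.)→(C,0,R)
state=C head=0 tape=..0[1]1   (C,1)→(B,1,R)
state=B head=1 tape=..01[1]   (B,1)→(A,0,L)
state=A head=0 tape=..0[1]0   (A,1)→(D,1,L)
state=D head=-1 tape=..[0]10   (D,0)→(A,1,R)
state=A head=0 tape=..1[1]0   (A,1)→(D,1,L)
state=D head=-1 tape=..[1]10   (D,1)→(C,0,L)
state=C head=-2 tape=.[.]010   (C,.)→(B,0,L)
state=B head=-3 tape=[.]0010
The non-blank tape span at halt is 0010.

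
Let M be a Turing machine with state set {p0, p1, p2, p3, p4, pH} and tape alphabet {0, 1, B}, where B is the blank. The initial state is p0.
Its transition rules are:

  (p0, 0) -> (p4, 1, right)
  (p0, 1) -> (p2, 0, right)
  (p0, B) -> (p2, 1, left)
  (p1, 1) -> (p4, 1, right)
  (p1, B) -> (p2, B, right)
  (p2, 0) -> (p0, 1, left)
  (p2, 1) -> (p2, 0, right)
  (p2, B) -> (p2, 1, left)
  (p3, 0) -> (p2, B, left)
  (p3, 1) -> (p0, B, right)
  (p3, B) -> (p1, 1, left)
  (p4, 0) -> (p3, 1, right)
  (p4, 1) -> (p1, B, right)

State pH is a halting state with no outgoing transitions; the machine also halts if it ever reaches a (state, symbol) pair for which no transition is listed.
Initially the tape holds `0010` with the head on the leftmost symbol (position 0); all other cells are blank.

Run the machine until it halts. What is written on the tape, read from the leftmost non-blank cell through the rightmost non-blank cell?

state=p0 head=0 tape=[0]010B   (p0,0)→(p4,1,right)
state=p4 head=1 tape=1[0]10B   (p4,0)→(p3,1,right)
state=p3 head=2 tape=11[1]0B   (p3,1)→(p0,B,right)
state=p0 head=3 tape=11B[0]B   (p0,0)→(p4,1,right)
state=p4 head=4 tape=11B1[B]
The non-blank tape span at halt is 11B1.

11B1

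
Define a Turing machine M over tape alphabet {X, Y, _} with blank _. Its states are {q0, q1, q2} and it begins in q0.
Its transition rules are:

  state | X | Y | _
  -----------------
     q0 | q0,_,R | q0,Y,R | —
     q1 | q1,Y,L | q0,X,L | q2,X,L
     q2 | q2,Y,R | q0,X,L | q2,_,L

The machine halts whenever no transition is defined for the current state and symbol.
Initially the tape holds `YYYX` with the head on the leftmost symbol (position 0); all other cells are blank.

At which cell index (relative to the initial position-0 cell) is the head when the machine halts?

q0 | [Y]YYX_   read Y → write Y, move R, go to q0
q0 | Y[Y]YX_   read Y → write Y, move R, go to q0
q0 | YY[Y]X_   read Y → write Y, move R, go to q0
q0 | YYY[X]_   read X → write _, move R, go to q0
q0 | YYY_[_]
At halt the head is at cell 4.

4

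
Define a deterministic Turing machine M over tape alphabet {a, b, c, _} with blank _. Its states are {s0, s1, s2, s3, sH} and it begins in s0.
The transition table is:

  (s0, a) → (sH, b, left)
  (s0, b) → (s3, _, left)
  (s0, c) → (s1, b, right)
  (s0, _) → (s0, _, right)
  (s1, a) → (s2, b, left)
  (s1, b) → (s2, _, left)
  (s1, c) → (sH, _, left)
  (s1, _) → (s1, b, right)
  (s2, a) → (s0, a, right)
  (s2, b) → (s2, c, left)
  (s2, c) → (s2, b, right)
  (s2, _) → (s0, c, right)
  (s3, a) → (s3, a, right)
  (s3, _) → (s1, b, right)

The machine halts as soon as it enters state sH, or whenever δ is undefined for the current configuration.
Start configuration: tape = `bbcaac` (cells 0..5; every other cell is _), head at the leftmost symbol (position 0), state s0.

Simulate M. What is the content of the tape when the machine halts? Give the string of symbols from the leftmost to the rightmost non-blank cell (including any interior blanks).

state=s0 head=0 tape=__[b]bcaac   (s0,b)→(s3,_,left)
state=s3 head=-1 tape=_[_]_bcaac   (s3,_)→(s1,b,right)
state=s1 head=0 tape=_b[_]bcaac   (s1,_)→(s1,b,right)
state=s1 head=1 tape=_bb[b]caac   (s1,b)→(s2,_,left)
state=s2 head=0 tape=_b[b]_caac   (s2,b)→(s2,c,left)
state=s2 head=-1 tape=_[b]c_caac   (s2,b)→(s2,c,left)
state=s2 head=-2 tape=[_]cc_caac   (s2,_)→(s0,c,right)
state=s0 head=-1 tape=c[c]c_caac   (s0,c)→(s1,b,right)
state=s1 head=0 tape=cb[c]_caac   (s1,c)→(sH,_,left)
state=sH head=-1 tape=c[b]__caac
The non-blank tape span at halt is cb__caac.

cb__caac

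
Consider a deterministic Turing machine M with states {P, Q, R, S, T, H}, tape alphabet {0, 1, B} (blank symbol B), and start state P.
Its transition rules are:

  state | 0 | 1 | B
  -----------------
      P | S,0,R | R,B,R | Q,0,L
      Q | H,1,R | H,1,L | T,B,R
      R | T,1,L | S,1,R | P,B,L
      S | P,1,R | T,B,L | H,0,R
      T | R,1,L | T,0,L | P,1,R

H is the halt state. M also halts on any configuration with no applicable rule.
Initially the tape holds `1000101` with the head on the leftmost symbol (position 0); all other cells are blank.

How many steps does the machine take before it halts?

state=P head=0 tape=[1]000101B   (P,1)→(R,B,R)
state=R head=1 tape=B[0]00101B   (R,0)→(T,1,L)
state=T head=0 tape=[B]100101B   (T,B)→(P,1,R)
state=P head=1 tape=1[1]00101B   (P,1)→(R,B,R)
state=R head=2 tape=1B[0]0101B   (R,0)→(T,1,L)
state=T head=1 tape=1[B]10101B   (T,B)→(P,1,R)
state=P head=2 tape=11[1]0101B   (P,1)→(R,B,R)
state=R head=3 tape=11B[0]101B   (R,0)→(T,1,L)
state=T head=2 tape=11[B]1101B   (T,B)→(P,1,R)
state=P head=3 tape=111[1]101B   (P,1)→(R,B,R)
state=R head=4 tape=111B[1]01B   (R,1)→(S,1,R)
state=S head=5 tape=111B1[0]1B   (S,0)→(P,1,R)
state=P head=6 tape=111B11[1]B   (P,1)→(R,B,R)
state=R head=7 tape=111B11B[B]   (R,B)→(P,B,L)
state=P head=6 tape=111B11[B]B   (P,B)→(Q,0,L)
state=Q head=5 tape=111B1[1]0B   (Q,1)→(H,1,L)
state=H head=4 tape=111B[1]10B
M halts after 16 transitions.

16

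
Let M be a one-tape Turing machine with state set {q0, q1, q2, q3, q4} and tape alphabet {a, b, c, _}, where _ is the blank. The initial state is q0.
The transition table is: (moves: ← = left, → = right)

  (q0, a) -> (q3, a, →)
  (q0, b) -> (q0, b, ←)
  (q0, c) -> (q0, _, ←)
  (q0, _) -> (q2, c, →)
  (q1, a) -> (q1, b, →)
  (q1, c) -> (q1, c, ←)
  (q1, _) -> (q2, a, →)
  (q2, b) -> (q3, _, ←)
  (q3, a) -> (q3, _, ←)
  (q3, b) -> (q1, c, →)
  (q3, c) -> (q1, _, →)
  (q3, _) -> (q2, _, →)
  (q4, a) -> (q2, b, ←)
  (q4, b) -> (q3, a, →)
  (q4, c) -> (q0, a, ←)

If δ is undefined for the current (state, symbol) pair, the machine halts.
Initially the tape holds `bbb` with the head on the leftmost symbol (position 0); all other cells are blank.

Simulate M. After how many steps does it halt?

q0 | _[b]bb   read b → write b, move ←, go to q0
q0 | [_]bbb   read _ → write c, move →, go to q2
q2 | c[b]bb   read b → write _, move ←, go to q3
q3 | [c]_bb   read c → write _, move →, go to q1
q1 | _[_]bb   read _ → write a, move →, go to q2
q2 | _a[b]b   read b → write _, move ←, go to q3
q3 | _[a]_b   read a → write _, move ←, go to q3
q3 | [_]__b   read _ → write _, move →, go to q2
q2 | _[_]_b
M halts after 8 transitions.

8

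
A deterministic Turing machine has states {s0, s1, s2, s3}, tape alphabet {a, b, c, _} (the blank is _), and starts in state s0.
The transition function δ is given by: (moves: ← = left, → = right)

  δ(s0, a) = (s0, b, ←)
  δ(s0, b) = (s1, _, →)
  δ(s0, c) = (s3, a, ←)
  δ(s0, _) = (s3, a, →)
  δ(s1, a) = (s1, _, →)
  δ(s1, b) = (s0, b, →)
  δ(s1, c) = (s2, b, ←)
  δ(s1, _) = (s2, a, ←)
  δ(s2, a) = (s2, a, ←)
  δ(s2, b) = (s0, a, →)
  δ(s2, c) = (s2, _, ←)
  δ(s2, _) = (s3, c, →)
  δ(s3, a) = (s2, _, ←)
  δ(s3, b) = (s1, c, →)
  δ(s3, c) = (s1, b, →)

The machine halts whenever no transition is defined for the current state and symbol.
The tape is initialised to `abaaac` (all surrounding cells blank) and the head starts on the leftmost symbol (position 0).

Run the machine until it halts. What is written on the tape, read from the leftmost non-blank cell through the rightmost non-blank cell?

state=s0 head=0 tape=_[a]baaac_   (s0,a)→(s0,b,←)
state=s0 head=-1 tape=[_]bbaaac_   (s0,_)→(s3,a,→)
state=s3 head=0 tape=a[b]baaac_   (s3,b)→(s1,c,→)
state=s1 head=1 tape=ac[b]aaac_   (s1,b)→(s0,b,→)
state=s0 head=2 tape=acb[a]aac_   (s0,a)→(s0,b,←)
state=s0 head=1 tape=ac[b]baac_   (s0,b)→(s1,_,→)
state=s1 head=2 tape=ac_[b]aac_   (s1,b)→(s0,b,→)
state=s0 head=3 tape=ac_b[a]ac_   (s0,a)→(s0,b,←)
state=s0 head=2 tape=ac_[b]bac_   (s0,b)→(s1,_,→)
state=s1 head=3 tape=ac__[b]ac_   (s1,b)→(s0,b,→)
state=s0 head=4 tape=ac__b[a]c_   (s0,a)→(s0,b,←)
state=s0 head=3 tape=ac__[b]bc_   (s0,b)→(s1,_,→)
state=s1 head=4 tape=ac___[b]c_   (s1,b)→(s0,b,→)
state=s0 head=5 tape=ac___b[c]_   (s0,c)→(s3,a,←)
state=s3 head=4 tape=ac___[b]a_   (s3,b)→(s1,c,→)
state=s1 head=5 tape=ac___c[a]_   (s1,a)→(s1,_,→)
state=s1 head=6 tape=ac___c_[_]   (s1,_)→(s2,a,←)
state=s2 head=5 tape=ac___c[_]a   (s2,_)→(s3,c,→)
state=s3 head=6 tape=ac___cc[a]   (s3,a)→(s2,_,←)
state=s2 head=5 tape=ac___c[c]_   (s2,c)→(s2,_,←)
state=s2 head=4 tape=ac___[c]__   (s2,c)→(s2,_,←)
state=s2 head=3 tape=ac__[_]___   (s2,_)→(s3,c,→)
state=s3 head=4 tape=ac__c[_]__
The non-blank tape span at halt is ac__c.

ac__c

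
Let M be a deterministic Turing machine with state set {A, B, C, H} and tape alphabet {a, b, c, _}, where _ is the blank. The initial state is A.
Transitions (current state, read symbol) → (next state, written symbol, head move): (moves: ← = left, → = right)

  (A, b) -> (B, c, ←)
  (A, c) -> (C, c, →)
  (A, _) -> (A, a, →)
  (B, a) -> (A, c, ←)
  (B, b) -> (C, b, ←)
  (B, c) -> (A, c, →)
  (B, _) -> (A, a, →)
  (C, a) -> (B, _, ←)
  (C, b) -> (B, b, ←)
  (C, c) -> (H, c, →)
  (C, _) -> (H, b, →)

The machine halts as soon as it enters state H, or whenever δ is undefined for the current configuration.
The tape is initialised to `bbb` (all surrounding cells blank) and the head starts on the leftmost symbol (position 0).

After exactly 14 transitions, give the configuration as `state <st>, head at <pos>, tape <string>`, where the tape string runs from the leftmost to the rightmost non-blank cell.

state=A head=0 tape=_[b]bb__   (A,b)→(B,c,←)
state=B head=-1 tape=[_]cbb__   (B,_)→(A,a,→)
state=A head=0 tape=a[c]bb__   (A,c)→(C,c,→)
state=C head=1 tape=ac[b]b__   (C,b)→(B,b,←)
state=B head=0 tape=a[c]bb__   (B,c)→(A,c,→)
state=A head=1 tape=ac[b]b__   (A,b)→(B,c,←)
state=B head=0 tape=a[c]cb__   (B,c)→(A,c,→)
state=A head=1 tape=ac[c]b__   (A,c)→(C,c,→)
state=C head=2 tape=acc[b]__   (C,b)→(B,b,←)
state=B head=1 tape=ac[c]b__   (B,c)→(A,c,→)
state=A head=2 tape=acc[b]__   (A,b)→(B,c,←)
state=B head=1 tape=ac[c]c__   (B,c)→(A,c,→)
state=A head=2 tape=acc[c]__   (A,c)→(C,c,→)
state=C head=3 tape=accc[_]_   (C,_)→(H,b,→)
state=H head=4 tape=acccb[_]
After 14 steps: state H, head at 4, tape acccb.

state H, head at 4, tape acccb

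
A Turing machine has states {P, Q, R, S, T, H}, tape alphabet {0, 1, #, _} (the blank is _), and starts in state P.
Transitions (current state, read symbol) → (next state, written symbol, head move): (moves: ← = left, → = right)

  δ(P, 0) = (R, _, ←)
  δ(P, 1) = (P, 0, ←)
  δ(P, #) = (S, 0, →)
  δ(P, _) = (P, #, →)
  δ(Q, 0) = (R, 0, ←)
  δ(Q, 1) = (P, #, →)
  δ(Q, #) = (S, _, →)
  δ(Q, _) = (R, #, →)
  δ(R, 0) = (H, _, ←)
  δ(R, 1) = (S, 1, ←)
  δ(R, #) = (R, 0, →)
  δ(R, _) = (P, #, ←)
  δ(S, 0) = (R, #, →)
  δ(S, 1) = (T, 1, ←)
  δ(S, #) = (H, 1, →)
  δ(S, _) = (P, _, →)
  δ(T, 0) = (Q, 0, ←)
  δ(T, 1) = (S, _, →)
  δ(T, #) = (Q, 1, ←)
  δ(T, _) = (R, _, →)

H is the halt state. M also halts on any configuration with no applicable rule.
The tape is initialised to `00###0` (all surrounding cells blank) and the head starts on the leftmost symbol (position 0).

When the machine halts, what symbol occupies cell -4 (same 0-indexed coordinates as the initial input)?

P | ____[0]0###0   read 0 → write _, move ←, go to R
R | ___[_]_0###0   read _ → write #, move ←, go to P
P | __[_]#_0###0   read _ → write #, move →, go to P
P | __#[#]_0###0   read # → write 0, move →, go to S
S | __#0[_]0###0   read _ → write _, move →, go to P
P | __#0_[0]###0   read 0 → write _, move ←, go to R
R | __#0[_]_###0   read _ → write #, move ←, go to P
P | __#[0]#_###0   read 0 → write _, move ←, go to R
R | __[#]_#_###0   read # → write 0, move →, go to R
R | __0[_]#_###0   read _ → write #, move ←, go to P
P | __[0]##_###0   read 0 → write _, move ←, go to R
R | _[_]_##_###0   read _ → write #, move ←, go to P
P | [_]#_##_###0   read _ → write #, move →, go to P
P | #[#]_##_###0   read # → write 0, move →, go to S
S | #0[_]##_###0   read _ → write _, move →, go to P
P | #0_[#]#_###0   read # → write 0, move →, go to S
S | #0_0[#]_###0   read # → write 1, move →, go to H
H | #0_01[_]###0
Cell -4 holds # when M halts.

#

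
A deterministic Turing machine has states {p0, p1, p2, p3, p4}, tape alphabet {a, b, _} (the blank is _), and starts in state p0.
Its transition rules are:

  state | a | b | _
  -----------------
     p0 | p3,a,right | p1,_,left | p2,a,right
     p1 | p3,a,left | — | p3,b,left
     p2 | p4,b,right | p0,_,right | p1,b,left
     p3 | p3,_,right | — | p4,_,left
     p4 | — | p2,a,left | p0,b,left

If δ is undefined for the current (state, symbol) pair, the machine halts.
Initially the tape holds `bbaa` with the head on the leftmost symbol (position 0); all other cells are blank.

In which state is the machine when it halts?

p0 | ____[b]baa_   read b → write _, move left, go to p1
p1 | ___[_]_baa_   read _ → write b, move left, go to p3
p3 | __[_]b_baa_   read _ → write _, move left, go to p4
p4 | _[_]_b_baa_   read _ → write b, move left, go to p0
p0 | [_]b_b_baa_   read _ → write a, move right, go to p2
p2 | a[b]_b_baa_   read b → write _, move right, go to p0
p0 | a_[_]b_baa_   read _ → write a, move right, go to p2
p2 | a_a[b]_baa_   read b → write _, move right, go to p0
p0 | a_a_[_]baa_   read _ → write a, move right, go to p2
p2 | a_a_a[b]aa_   read b → write _, move right, go to p0
p0 | a_a_a_[a]a_   read a → write a, move right, go to p3
p3 | a_a_a_a[a]_   read a → write _, move right, go to p3
p3 | a_a_a_a_[_]   read _ → write _, move left, go to p4
p4 | a_a_a_a[_]_   read _ → write b, move left, go to p0
p0 | a_a_a_[a]b_   read a → write a, move right, go to p3
p3 | a_a_a_a[b]_
No transition is defined for (p3, b); M halts in state p3.

p3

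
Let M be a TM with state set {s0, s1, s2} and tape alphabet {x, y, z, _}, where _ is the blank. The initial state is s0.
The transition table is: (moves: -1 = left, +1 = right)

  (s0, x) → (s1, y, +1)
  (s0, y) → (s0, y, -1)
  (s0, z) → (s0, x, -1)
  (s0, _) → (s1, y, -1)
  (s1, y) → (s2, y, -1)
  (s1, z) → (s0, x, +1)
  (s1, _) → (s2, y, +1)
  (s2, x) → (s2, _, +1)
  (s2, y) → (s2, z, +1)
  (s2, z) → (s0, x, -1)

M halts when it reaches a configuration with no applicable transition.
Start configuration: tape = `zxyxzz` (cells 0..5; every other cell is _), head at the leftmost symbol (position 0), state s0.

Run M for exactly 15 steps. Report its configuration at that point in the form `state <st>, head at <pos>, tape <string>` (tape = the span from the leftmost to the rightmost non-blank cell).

s0 | __[z]xyxzz   read z → write x, move -1, go to s0
s0 | _[_]xxyxzz   read _ → write y, move -1, go to s1
s1 | [_]yxxyxzz   read _ → write y, move +1, go to s2
s2 | y[y]xxyxzz   read y → write z, move +1, go to s2
s2 | yz[x]xyxzz   read x → write _, move +1, go to s2
s2 | yz_[x]yxzz   read x → write _, move +1, go to s2
s2 | yz__[y]xzz   read y → write z, move +1, go to s2
s2 | yz__z[x]zz   read x → write _, move +1, go to s2
s2 | yz__z_[z]z   read z → write x, move -1, go to s0
s0 | yz__z[_]xz   read _ → write y, move -1, go to s1
s1 | yz__[z]yxz   read z → write x, move +1, go to s0
s0 | yz__x[y]xz   read y → write y, move -1, go to s0
s0 | yz__[x]yxz   read x → write y, move +1, go to s1
s1 | yz__y[y]xz   read y → write y, move -1, go to s2
s2 | yz__[y]yxz   read y → write z, move +1, go to s2
s2 | yz__z[y]xz
After 15 steps: state s2, head at 3, tape yz__zyxz.

state s2, head at 3, tape yz__zyxz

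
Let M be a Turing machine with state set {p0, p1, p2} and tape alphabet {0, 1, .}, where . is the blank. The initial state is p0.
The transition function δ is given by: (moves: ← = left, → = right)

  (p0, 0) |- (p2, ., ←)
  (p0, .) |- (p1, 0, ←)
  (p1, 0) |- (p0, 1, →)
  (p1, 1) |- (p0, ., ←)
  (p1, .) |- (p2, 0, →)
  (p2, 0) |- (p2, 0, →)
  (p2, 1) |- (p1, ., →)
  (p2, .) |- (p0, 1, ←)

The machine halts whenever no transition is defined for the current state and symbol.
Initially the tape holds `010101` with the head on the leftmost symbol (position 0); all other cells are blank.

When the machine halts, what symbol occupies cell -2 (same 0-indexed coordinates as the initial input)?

0

state=p0 head=0 tape=...[0]10101   (p0,0)→(p2,.,←)
state=p2 head=-1 tape=..[.].10101   (p2,.)→(p0,1,←)
state=p0 head=-2 tape=.[.]1.10101   (p0,.)→(p1,0,←)
state=p1 head=-3 tape=[.]01.10101   (p1,.)→(p2,0,→)
state=p2 head=-2 tape=0[0]1.10101   (p2,0)→(p2,0,→)
state=p2 head=-1 tape=00[1].10101   (p2,1)→(p1,.,→)
state=p1 head=0 tape=00.[.]10101   (p1,.)→(p2,0,→)
state=p2 head=1 tape=00.0[1]0101   (p2,1)→(p1,.,→)
state=p1 head=2 tape=00.0.[0]101   (p1,0)→(p0,1,→)
state=p0 head=3 tape=00.0.1[1]01
Cell -2 holds 0 when M halts.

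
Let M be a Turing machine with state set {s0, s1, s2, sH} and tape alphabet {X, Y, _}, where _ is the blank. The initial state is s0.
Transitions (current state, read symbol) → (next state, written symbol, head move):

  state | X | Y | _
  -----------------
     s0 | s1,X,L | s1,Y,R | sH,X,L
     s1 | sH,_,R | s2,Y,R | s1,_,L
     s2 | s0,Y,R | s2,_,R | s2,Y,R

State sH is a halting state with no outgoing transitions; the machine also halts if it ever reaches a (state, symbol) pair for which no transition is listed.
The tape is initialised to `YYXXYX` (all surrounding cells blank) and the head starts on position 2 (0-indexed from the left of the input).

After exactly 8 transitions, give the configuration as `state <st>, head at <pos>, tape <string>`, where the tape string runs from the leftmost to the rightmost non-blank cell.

state=s0 head=2 tape=YY[X]XYX_   (s0,X)→(s1,X,L)
state=s1 head=1 tape=Y[Y]XXYX_   (s1,Y)→(s2,Y,R)
state=s2 head=2 tape=YY[X]XYX_   (s2,X)→(s0,Y,R)
state=s0 head=3 tape=YYY[X]YX_   (s0,X)→(s1,X,L)
state=s1 head=2 tape=YY[Y]XYX_   (s1,Y)→(s2,Y,R)
state=s2 head=3 tape=YYY[X]YX_   (s2,X)→(s0,Y,R)
state=s0 head=4 tape=YYYY[Y]X_   (s0,Y)→(s1,Y,R)
state=s1 head=5 tape=YYYYY[X]_   (s1,X)→(sH,_,R)
state=sH head=6 tape=YYYYY_[_]
After 8 steps: state sH, head at 6, tape YYYYY.

state sH, head at 6, tape YYYYY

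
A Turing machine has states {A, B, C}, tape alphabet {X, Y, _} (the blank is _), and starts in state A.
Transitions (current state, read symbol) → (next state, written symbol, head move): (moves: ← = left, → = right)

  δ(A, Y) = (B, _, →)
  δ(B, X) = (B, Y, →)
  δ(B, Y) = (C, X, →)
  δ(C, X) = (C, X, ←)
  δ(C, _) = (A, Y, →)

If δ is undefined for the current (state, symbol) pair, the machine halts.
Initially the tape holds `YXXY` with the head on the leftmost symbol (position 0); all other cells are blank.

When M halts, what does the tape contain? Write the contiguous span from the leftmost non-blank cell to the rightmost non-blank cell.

YYXY

A | [Y]XXY__   read Y → write _, move →, go to B
B | _[X]XY__   read X → write Y, move →, go to B
B | _Y[X]Y__   read X → write Y, move →, go to B
B | _YY[Y]__   read Y → write X, move →, go to C
C | _YYX[_]_   read _ → write Y, move →, go to A
A | _YYXY[_]
The non-blank tape span at halt is YYXY.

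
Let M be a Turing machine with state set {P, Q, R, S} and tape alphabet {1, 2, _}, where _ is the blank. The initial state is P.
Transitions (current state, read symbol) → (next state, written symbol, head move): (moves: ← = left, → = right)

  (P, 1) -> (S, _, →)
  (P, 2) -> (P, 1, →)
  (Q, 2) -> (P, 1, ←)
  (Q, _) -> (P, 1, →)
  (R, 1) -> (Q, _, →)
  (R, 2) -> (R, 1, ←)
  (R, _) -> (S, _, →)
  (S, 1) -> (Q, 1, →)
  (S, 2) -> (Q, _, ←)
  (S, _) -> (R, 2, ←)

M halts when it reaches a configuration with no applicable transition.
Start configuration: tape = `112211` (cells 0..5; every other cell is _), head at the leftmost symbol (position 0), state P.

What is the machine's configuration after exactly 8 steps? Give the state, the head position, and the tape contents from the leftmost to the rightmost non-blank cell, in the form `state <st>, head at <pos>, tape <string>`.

state Q, head at 4, tape 111

P | [1]12211   read 1 → write _, move →, go to S
S | _[1]2211   read 1 → write 1, move →, go to Q
Q | _1[2]211   read 2 → write 1, move ←, go to P
P | _[1]1211   read 1 → write _, move →, go to S
S | __[1]211   read 1 → write 1, move →, go to Q
Q | __1[2]11   read 2 → write 1, move ←, go to P
P | __[1]111   read 1 → write _, move →, go to S
S | ___[1]11   read 1 → write 1, move →, go to Q
Q | ___1[1]1
After 8 steps: state Q, head at 4, tape 111.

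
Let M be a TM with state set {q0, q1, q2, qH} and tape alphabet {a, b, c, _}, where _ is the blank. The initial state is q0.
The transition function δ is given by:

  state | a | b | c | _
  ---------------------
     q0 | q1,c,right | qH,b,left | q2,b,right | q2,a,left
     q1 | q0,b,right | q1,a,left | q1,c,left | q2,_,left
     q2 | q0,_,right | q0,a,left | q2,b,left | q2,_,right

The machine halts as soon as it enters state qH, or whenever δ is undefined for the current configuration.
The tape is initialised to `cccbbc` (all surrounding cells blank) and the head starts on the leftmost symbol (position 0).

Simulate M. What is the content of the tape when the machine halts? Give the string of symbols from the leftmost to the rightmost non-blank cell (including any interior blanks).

q0 | __[c]ccbbc   read c → write b, move right, go to q2
q2 | __b[c]cbbc   read c → write b, move left, go to q2
q2 | __[b]bcbbc   read b → write a, move left, go to q0
q0 | _[_]abcbbc   read _ → write a, move left, go to q2
q2 | [_]aabcbbc   read _ → write _, move right, go to q2
q2 | _[a]abcbbc   read a → write _, move right, go to q0
q0 | __[a]bcbbc   read a → write c, move right, go to q1
q1 | __c[b]cbbc   read b → write a, move left, go to q1
q1 | __[c]acbbc   read c → write c, move left, go to q1
q1 | _[_]cacbbc   read _ → write _, move left, go to q2
q2 | [_]_cacbbc   read _ → write _, move right, go to q2
q2 | _[_]cacbbc   read _ → write _, move right, go to q2
q2 | __[c]acbbc   read c → write b, move left, go to q2
q2 | _[_]bacbbc   read _ → write _, move right, go to q2
q2 | __[b]acbbc   read b → write a, move left, go to q0
q0 | _[_]aacbbc   read _ → write a, move left, go to q2
q2 | [_]aaacbbc   read _ → write _, move right, go to q2
q2 | _[a]aacbbc   read a → write _, move right, go to q0
q0 | __[a]acbbc   read a → write c, move right, go to q1
q1 | __c[a]cbbc   read a → write b, move right, go to q0
q0 | __cb[c]bbc   read c → write b, move right, go to q2
q2 | __cbb[b]bc   read b → write a, move left, go to q0
q0 | __cb[b]abc   read b → write b, move left, go to qH
qH | __c[b]babc
The non-blank tape span at halt is cbbabc.

cbbabc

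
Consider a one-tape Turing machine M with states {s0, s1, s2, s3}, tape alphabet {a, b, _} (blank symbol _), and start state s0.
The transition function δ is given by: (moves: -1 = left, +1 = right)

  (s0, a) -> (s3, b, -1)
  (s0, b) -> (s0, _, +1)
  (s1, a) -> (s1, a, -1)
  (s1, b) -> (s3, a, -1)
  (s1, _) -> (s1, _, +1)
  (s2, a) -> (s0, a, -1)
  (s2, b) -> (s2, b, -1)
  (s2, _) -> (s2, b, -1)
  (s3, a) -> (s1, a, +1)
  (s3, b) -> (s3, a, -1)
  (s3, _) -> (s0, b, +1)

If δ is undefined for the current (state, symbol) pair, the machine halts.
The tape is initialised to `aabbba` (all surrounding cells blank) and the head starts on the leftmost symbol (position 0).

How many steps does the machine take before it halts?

state=s0 head=0 tape=_[a]abbba_   (s0,a)→(s3,b,-1)
state=s3 head=-1 tape=[_]babbba_   (s3,_)→(s0,b,+1)
state=s0 head=0 tape=b[b]abbba_   (s0,b)→(s0,_,+1)
state=s0 head=1 tape=b_[a]bbba_   (s0,a)→(s3,b,-1)
state=s3 head=0 tape=b[_]bbbba_   (s3,_)→(s0,b,+1)
state=s0 head=1 tape=bb[b]bbba_   (s0,b)→(s0,_,+1)
state=s0 head=2 tape=bb_[b]bba_   (s0,b)→(s0,_,+1)
state=s0 head=3 tape=bb__[b]ba_   (s0,b)→(s0,_,+1)
state=s0 head=4 tape=bb___[b]a_   (s0,b)→(s0,_,+1)
state=s0 head=5 tape=bb____[a]_   (s0,a)→(s3,b,-1)
state=s3 head=4 tape=bb___[_]b_   (s3,_)→(s0,b,+1)
state=s0 head=5 tape=bb___b[b]_   (s0,b)→(s0,_,+1)
state=s0 head=6 tape=bb___b_[_]
M halts after 12 transitions.

12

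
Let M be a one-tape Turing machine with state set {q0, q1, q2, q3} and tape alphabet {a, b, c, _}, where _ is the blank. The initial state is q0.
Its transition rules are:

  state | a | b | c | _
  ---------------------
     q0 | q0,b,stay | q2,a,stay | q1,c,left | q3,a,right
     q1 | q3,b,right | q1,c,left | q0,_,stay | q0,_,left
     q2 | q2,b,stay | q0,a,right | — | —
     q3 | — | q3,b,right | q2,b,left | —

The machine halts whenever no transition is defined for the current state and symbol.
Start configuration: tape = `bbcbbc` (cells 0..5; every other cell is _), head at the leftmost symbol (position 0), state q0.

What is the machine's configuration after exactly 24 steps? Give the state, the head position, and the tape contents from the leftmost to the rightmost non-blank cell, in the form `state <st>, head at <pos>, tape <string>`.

state=q0 head=0 tape=[b]bcbbc   (q0,b)→(q2,a,stay)
state=q2 head=0 tape=[a]bcbbc   (q2,a)→(q2,b,stay)
state=q2 head=0 tape=[b]bcbbc   (q2,b)→(q0,a,right)
state=q0 head=1 tape=a[b]cbbc   (q0,b)→(q2,a,stay)
state=q2 head=1 tape=a[a]cbbc   (q2,a)→(q2,b,stay)
state=q2 head=1 tape=a[b]cbbc   (q2,b)→(q0,a,right)
state=q0 head=2 tape=aa[c]bbc   (q0,c)→(q1,c,left)
state=q1 head=1 tape=a[a]cbbc   (q1,a)→(q3,b,right)
state=q3 head=2 tape=ab[c]bbc   (q3,c)→(q2,b,left)
state=q2 head=1 tape=a[b]bbbc   (q2,b)→(q0,a,right)
state=q0 head=2 tape=aa[b]bbc   (q0,b)→(q2,a,stay)
state=q2 head=2 tape=aa[a]bbc   (q2,a)→(q2,b,stay)
state=q2 head=2 tape=aa[b]bbc   (q2,b)→(q0,a,right)
state=q0 head=3 tape=aaa[b]bc   (q0,b)→(q2,a,stay)
state=q2 head=3 tape=aaa[a]bc   (q2,a)→(q2,b,stay)
state=q2 head=3 tape=aaa[b]bc   (q2,b)→(q0,a,right)
state=q0 head=4 tape=aaaa[b]c   (q0,b)→(q2,a,stay)
state=q2 head=4 tape=aaaa[a]c   (q2,a)→(q2,b,stay)
state=q2 head=4 tape=aaaa[b]c   (q2,b)→(q0,a,right)
state=q0 head=5 tape=aaaaa[c]   (q0,c)→(q1,c,left)
state=q1 head=4 tape=aaaa[a]c   (q1,a)→(q3,b,right)
state=q3 head=5 tape=aaaab[c]   (q3,c)→(q2,b,left)
state=q2 head=4 tape=aaaa[b]b   (q2,b)→(q0,a,right)
state=q0 head=5 tape=aaaaa[b]   (q0,b)→(q2,a,stay)
state=q2 head=5 tape=aaaaa[a]
After 24 steps: state q2, head at 5, tape aaaaaa.

state q2, head at 5, tape aaaaaa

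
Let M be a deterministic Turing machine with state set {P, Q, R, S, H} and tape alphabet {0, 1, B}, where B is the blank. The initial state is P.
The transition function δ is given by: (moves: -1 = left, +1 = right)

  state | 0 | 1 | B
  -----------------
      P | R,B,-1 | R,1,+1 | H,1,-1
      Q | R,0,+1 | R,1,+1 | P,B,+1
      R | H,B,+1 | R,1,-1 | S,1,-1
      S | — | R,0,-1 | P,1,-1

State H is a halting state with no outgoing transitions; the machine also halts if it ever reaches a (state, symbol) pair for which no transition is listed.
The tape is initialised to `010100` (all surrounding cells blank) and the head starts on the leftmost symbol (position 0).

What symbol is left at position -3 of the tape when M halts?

1

state=P head=0 tape=BBBB[0]10100   (P,0)→(R,B,-1)
state=R head=-1 tape=BBB[B]B10100   (R,B)→(S,1,-1)
state=S head=-2 tape=BB[B]1B10100   (S,B)→(P,1,-1)
state=P head=-3 tape=B[B]11B10100   (P,B)→(H,1,-1)
state=H head=-4 tape=[B]111B10100
Cell -3 holds 1 when M halts.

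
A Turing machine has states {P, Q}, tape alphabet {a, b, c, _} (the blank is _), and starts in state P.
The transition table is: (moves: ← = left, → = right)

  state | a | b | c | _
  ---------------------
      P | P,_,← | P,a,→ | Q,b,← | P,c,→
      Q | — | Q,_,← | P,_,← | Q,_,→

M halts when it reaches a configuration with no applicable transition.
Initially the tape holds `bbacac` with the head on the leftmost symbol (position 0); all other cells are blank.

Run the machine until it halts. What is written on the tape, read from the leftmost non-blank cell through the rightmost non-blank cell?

P | __[b]bacac   read b → write a, move →, go to P
P | __a[b]acac   read b → write a, move →, go to P
P | __aa[a]cac   read a → write _, move ←, go to P
P | __a[a]_cac   read a → write _, move ←, go to P
P | __[a]__cac   read a → write _, move ←, go to P
P | _[_]___cac   read _ → write c, move →, go to P
P | _c[_]__cac   read _ → write c, move →, go to P
P | _cc[_]_cac   read _ → write c, move →, go to P
P | _ccc[_]cac   read _ → write c, move →, go to P
P | _cccc[c]ac   read c → write b, move ←, go to Q
Q | _ccc[c]bac   read c → write _, move ←, go to P
P | _cc[c]_bac   read c → write b, move ←, go to Q
Q | _c[c]b_bac   read c → write _, move ←, go to P
P | _[c]_b_bac   read c → write b, move ←, go to Q
Q | [_]b_b_bac   read _ → write _, move →, go to Q
Q | _[b]_b_bac   read b → write _, move ←, go to Q
Q | [_]__b_bac   read _ → write _, move →, go to Q
Q | _[_]_b_bac   read _ → write _, move →, go to Q
Q | __[_]b_bac   read _ → write _, move →, go to Q
Q | ___[b]_bac   read b → write _, move ←, go to Q
Q | __[_]__bac   read _ → write _, move →, go to Q
Q | ___[_]_bac   read _ → write _, move →, go to Q
Q | ____[_]bac   read _ → write _, move →, go to Q
Q | _____[b]ac   read b → write _, move ←, go to Q
Q | ____[_]_ac   read _ → write _, move →, go to Q
Q | _____[_]ac   read _ → write _, move →, go to Q
Q | ______[a]c
The non-blank tape span at halt is ac.

ac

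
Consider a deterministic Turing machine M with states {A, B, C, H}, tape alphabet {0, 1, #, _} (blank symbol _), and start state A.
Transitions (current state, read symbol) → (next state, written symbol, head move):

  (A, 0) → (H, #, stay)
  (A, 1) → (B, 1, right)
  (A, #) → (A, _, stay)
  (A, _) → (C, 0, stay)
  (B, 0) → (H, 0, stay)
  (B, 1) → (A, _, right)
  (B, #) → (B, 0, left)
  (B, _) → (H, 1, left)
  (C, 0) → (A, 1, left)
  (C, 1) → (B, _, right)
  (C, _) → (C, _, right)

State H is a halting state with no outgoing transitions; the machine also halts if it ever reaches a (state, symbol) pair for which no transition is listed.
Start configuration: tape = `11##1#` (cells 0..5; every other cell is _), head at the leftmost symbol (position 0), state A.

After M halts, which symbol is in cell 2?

state=A head=0 tape=[1]1##1#   (A,1)→(B,1,right)
state=B head=1 tape=1[1]##1#   (B,1)→(A,_,right)
state=A head=2 tape=1_[#]#1#   (A,#)→(A,_,stay)
state=A head=2 tape=1_[_]#1#   (A,_)→(C,0,stay)
state=C head=2 tape=1_[0]#1#   (C,0)→(A,1,left)
state=A head=1 tape=1[_]1#1#   (A,_)→(C,0,stay)
state=C head=1 tape=1[0]1#1#   (C,0)→(A,1,left)
state=A head=0 tape=[1]11#1#   (A,1)→(B,1,right)
state=B head=1 tape=1[1]1#1#   (B,1)→(A,_,right)
state=A head=2 tape=1_[1]#1#   (A,1)→(B,1,right)
state=B head=3 tape=1_1[#]1#   (B,#)→(B,0,left)
state=B head=2 tape=1_[1]01#   (B,1)→(A,_,right)
state=A head=3 tape=1__[0]1#   (A,0)→(H,#,stay)
state=H head=3 tape=1__[#]1#
Cell 2 holds _ when M halts.

_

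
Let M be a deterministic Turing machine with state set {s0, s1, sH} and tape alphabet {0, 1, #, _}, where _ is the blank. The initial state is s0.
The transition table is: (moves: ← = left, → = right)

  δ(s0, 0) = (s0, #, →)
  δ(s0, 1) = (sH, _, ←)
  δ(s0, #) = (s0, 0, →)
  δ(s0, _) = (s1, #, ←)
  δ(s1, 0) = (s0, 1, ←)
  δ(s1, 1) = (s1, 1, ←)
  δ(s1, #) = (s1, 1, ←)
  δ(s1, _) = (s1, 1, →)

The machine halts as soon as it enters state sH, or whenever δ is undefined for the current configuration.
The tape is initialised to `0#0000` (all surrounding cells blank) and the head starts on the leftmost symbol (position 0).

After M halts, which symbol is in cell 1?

s0 | [0]#0000_   read 0 → write #, move →, go to s0
s0 | #[#]0000_   read # → write 0, move →, go to s0
s0 | #0[0]000_   read 0 → write #, move →, go to s0
s0 | #0#[0]00_   read 0 → write #, move →, go to s0
s0 | #0##[0]0_   read 0 → write #, move →, go to s0
s0 | #0###[0]_   read 0 → write #, move →, go to s0
s0 | #0####[_]   read _ → write #, move ←, go to s1
s1 | #0###[#]#   read # → write 1, move ←, go to s1
s1 | #0##[#]1#   read # → write 1, move ←, go to s1
s1 | #0#[#]11#   read # → write 1, move ←, go to s1
s1 | #0[#]111#   read # → write 1, move ←, go to s1
s1 | #[0]1111#   read 0 → write 1, move ←, go to s0
s0 | [#]11111#   read # → write 0, move →, go to s0
s0 | 0[1]1111#   read 1 → write _, move ←, go to sH
sH | [0]_1111#
Cell 1 holds _ when M halts.

_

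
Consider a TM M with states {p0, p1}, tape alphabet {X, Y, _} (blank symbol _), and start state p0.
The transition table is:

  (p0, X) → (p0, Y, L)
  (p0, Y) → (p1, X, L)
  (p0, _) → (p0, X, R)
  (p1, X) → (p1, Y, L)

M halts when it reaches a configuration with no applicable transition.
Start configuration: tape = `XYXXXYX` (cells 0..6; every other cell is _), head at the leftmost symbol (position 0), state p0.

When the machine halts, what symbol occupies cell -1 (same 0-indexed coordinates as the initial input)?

Y

p0 | __[X]YXXXYX   read X → write Y, move L, go to p0
p0 | _[_]YYXXXYX   read _ → write X, move R, go to p0
p0 | _X[Y]YXXXYX   read Y → write X, move L, go to p1
p1 | _[X]XYXXXYX   read X → write Y, move L, go to p1
p1 | [_]YXYXXXYX
Cell -1 holds Y when M halts.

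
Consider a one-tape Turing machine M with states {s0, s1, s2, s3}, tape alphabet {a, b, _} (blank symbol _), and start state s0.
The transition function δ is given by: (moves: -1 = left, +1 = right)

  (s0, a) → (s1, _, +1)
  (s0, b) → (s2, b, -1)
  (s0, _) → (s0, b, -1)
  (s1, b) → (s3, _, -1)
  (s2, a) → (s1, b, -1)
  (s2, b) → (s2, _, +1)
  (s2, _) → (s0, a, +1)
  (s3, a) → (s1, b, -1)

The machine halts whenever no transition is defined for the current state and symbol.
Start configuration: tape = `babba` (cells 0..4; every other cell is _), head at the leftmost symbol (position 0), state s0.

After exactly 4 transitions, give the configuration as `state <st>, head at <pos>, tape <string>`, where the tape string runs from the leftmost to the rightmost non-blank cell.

state s1, head at -2, tape bbabba

state=s0 head=0 tape=__[b]abba   (s0,b)→(s2,b,-1)
state=s2 head=-1 tape=_[_]babba   (s2,_)→(s0,a,+1)
state=s0 head=0 tape=_a[b]abba   (s0,b)→(s2,b,-1)
state=s2 head=-1 tape=_[a]babba   (s2,a)→(s1,b,-1)
state=s1 head=-2 tape=[_]bbabba
After 4 steps: state s1, head at -2, tape bbabba.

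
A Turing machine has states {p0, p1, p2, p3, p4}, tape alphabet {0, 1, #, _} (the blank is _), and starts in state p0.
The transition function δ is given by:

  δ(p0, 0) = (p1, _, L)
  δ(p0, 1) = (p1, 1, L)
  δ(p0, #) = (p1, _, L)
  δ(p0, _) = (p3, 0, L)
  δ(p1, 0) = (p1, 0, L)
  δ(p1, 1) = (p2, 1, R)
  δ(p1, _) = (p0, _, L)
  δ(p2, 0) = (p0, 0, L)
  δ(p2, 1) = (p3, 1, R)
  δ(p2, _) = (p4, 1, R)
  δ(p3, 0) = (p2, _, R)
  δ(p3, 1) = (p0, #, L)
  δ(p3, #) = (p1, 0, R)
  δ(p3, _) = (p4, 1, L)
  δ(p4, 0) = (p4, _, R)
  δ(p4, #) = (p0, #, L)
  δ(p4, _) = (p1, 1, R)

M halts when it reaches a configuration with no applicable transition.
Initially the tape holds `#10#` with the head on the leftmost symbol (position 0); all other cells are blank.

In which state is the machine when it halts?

p2

p0 | ____[#]10#   read # → write _, move L, go to p1
p1 | ___[_]_10#   read _ → write _, move L, go to p0
p0 | __[_]__10#   read _ → write 0, move L, go to p3
p3 | _[_]0__10#   read _ → write 1, move L, go to p4
p4 | [_]10__10#   read _ → write 1, move R, go to p1
p1 | 1[1]0__10#   read 1 → write 1, move R, go to p2
p2 | 11[0]__10#   read 0 → write 0, move L, go to p0
p0 | 1[1]0__10#   read 1 → write 1, move L, go to p1
p1 | [1]10__10#   read 1 → write 1, move R, go to p2
p2 | 1[1]0__10#   read 1 → write 1, move R, go to p3
p3 | 11[0]__10#   read 0 → write _, move R, go to p2
p2 | 11_[_]_10#   read _ → write 1, move R, go to p4
p4 | 11_1[_]10#   read _ → write 1, move R, go to p1
p1 | 11_11[1]0#   read 1 → write 1, move R, go to p2
p2 | 11_111[0]#   read 0 → write 0, move L, go to p0
p0 | 11_11[1]0#   read 1 → write 1, move L, go to p1
p1 | 11_1[1]10#   read 1 → write 1, move R, go to p2
p2 | 11_11[1]0#   read 1 → write 1, move R, go to p3
p3 | 11_111[0]#   read 0 → write _, move R, go to p2
p2 | 11_111_[#]
No transition is defined for (p2, #); M halts in state p2.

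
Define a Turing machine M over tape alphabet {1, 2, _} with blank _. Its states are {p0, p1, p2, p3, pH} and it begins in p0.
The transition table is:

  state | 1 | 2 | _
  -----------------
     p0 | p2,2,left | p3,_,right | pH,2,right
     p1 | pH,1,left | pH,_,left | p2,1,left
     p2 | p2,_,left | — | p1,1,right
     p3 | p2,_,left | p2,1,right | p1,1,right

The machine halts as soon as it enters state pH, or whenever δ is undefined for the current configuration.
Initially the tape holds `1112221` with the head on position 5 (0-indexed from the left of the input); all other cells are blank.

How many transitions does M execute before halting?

5

state=p0 head=5 tape=11122[2]1   (p0,2)→(p3,_,right)
state=p3 head=6 tape=11122_[1]   (p3,1)→(p2,_,left)
state=p2 head=5 tape=11122[_]_   (p2,_)→(p1,1,right)
state=p1 head=6 tape=111221[_]   (p1,_)→(p2,1,left)
state=p2 head=5 tape=11122[1]1   (p2,1)→(p2,_,left)
state=p2 head=4 tape=1112[2]_1
M halts after 5 transitions.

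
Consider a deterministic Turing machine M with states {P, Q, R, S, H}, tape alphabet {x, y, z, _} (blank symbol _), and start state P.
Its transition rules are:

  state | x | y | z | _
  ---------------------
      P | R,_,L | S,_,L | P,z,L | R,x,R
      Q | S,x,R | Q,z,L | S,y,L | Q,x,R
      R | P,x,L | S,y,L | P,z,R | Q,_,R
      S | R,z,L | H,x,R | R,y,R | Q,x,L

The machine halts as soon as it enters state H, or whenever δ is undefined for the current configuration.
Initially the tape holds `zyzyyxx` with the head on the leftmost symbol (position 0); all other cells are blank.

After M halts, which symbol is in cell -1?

x

P | ___[z]yzyyxx   read z → write z, move L, go to P
P | __[_]zyzyyxx   read _ → write x, move R, go to R
R | __x[z]yzyyxx   read z → write z, move R, go to P
P | __xz[y]zyyxx   read y → write _, move L, go to S
S | __x[z]_zyyxx   read z → write y, move R, go to R
R | __xy[_]zyyxx   read _ → write _, move R, go to Q
Q | __xy_[z]yyxx   read z → write y, move L, go to S
S | __xy[_]yyyxx   read _ → write x, move L, go to Q
Q | __x[y]xyyyxx   read y → write z, move L, go to Q
Q | __[x]zxyyyxx   read x → write x, move R, go to S
S | __x[z]xyyyxx   read z → write y, move R, go to R
R | __xy[x]yyyxx   read x → write x, move L, go to P
P | __x[y]xyyyxx   read y → write _, move L, go to S
S | __[x]_xyyyxx   read x → write z, move L, go to R
R | _[_]z_xyyyxx   read _ → write _, move R, go to Q
Q | __[z]_xyyyxx   read z → write y, move L, go to S
S | _[_]y_xyyyxx   read _ → write x, move L, go to Q
Q | [_]xy_xyyyxx   read _ → write x, move R, go to Q
Q | x[x]y_xyyyxx   read x → write x, move R, go to S
S | xx[y]_xyyyxx   read y → write x, move R, go to H
H | xxx[_]xyyyxx
Cell -1 holds x when M halts.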